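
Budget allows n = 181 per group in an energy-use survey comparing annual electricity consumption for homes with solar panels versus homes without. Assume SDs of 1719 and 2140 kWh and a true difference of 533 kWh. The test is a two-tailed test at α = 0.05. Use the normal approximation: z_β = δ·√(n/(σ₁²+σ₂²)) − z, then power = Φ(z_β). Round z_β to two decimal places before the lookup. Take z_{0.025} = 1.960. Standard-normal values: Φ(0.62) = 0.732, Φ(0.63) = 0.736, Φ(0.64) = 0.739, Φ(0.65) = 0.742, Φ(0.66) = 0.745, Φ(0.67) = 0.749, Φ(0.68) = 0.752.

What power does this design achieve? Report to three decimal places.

Power ≈ 0.742

z_β = δ·√(n/(σ₁²+σ₂²)) − z_{α/2}
    = 533 · √(181/7534561) − 1.960
    = 533 · 0.00490 − 1.960
    = 2.6124 − 1.960 = 0.6524 → 0.65
Power = Φ(0.65) = 0.742.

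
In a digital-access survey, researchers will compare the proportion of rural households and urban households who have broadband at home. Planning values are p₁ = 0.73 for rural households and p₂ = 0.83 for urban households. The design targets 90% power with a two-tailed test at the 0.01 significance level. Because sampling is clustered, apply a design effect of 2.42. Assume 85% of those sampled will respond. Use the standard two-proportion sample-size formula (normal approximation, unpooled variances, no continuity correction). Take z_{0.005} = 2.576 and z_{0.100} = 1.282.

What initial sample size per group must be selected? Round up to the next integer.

n = 1434 per group

n = (z_{α/2} + z_β)² · [p₁(1−p₁) + p₂(1−p₂)] / (p₁ − p₂)²
  = (2.576 + 1.282)² · (0.73·0.27 + 0.83·0.17) / (-0.10)²
  = (3.858)² · (0.1971 + 0.1411) / 0.0100
  = 14.8842 · 0.3382 / 0.0100
  = 503.38
Design effect: 2.42 × 503.38 = 1218.19.
Adjust for 85% response: 1218.19 / 0.85 = 1433.16.
Round up → n = 1434 per group.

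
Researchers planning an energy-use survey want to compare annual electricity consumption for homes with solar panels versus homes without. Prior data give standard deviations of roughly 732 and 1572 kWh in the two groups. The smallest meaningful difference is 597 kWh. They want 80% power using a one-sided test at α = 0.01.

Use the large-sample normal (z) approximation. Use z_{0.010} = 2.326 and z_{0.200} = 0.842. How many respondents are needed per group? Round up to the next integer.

n = 85 per group

n = (z_α + z_β)² · (σ₁² + σ₂²) / δ²
  = (2.326 + 0.842)² · (732² + 1572² = 3007008) / 597²
  = 10.0362 · 3007008 / 356409
  = 84.68
Round up → n = 85 per group.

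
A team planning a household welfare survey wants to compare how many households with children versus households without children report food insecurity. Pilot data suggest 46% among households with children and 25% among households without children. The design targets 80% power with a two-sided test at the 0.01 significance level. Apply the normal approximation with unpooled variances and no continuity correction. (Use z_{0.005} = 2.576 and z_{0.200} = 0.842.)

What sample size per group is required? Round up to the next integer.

n = (z_{α/2} + z_β)² · [p₁(1−p₁) + p₂(1−p₂)] / (p₁ − p₂)²
  = (2.576 + 0.842)² · (0.46·0.54 + 0.25·0.75) / (0.21)²
  = (3.418)² · (0.2484 + 0.1875) / 0.0441
  = 11.6827 · 0.4359 / 0.0441
  = 115.48
Round up → n = 116 per group.

n = 116 per group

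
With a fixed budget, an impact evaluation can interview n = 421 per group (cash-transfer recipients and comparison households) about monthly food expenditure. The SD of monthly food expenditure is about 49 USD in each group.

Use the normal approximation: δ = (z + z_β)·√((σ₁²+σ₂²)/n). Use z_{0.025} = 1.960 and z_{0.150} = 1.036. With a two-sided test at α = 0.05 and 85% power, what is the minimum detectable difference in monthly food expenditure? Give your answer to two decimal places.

Minimum detectable difference ≈ 10.12 USD

δ = (z_{α/2} + z_β) · √((σ₁²+σ₂²)/n)
  = (1.960 + 1.036) · √(4802/421)
  = 2.996 · √11.4062
  = 2.996 · 3.3773
  = 10.1184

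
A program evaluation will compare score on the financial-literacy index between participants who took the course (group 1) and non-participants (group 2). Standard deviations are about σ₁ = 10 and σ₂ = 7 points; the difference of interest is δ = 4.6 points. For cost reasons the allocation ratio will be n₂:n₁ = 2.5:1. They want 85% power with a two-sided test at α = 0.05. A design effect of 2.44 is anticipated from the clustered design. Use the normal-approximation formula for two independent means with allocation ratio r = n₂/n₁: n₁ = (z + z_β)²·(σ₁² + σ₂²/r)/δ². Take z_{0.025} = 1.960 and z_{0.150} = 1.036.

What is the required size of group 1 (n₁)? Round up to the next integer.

n₁ = 124

n₁ = (z_{α/2} + z_β)² · (σ₁² + σ₂²/r) / δ²
   = (1.960 + 1.036)² · (10² + 7²/2.5) / 4.6²
   = 8.9760 · (100 + 19.6) / 21.16
   = 8.9760 · 119.6 / 21.16
   = 50.73
Design effect: 2.44 × 50.73 = 123.79.
Round up → n₁ = 124; n₂ = r·n₁ = 2.5 × 124 = 310.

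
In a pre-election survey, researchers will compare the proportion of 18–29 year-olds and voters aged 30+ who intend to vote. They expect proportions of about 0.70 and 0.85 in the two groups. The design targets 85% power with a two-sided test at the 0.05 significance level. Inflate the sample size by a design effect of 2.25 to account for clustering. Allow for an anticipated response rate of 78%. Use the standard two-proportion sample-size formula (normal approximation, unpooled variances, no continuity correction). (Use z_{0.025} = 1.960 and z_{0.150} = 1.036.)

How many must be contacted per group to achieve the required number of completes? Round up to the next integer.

n = (z_{α/2} + z_β)² · [p₁(1−p₁) + p₂(1−p₂)] / (p₁ − p₂)²
  = (1.960 + 1.036)² · (0.70·0.30 + 0.85·0.15) / (-0.15)²
  = (2.996)² · (0.2100 + 0.1275) / 0.0225
  = 8.9760 · 0.3375 / 0.0225
  = 134.64
Design effect: 2.25 × 134.64 = 302.94.
Adjust for 78% response: 302.94 / 0.78 = 388.39.
Round up → n = 389 per group.

n = 389 per group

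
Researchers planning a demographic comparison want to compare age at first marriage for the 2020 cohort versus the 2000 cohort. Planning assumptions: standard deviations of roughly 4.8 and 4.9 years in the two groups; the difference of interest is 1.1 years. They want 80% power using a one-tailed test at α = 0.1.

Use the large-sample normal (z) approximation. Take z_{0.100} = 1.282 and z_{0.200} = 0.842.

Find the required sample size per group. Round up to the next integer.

n = (z_α + z_β)² · (σ₁² + σ₂²) / δ²
  = (1.282 + 0.842)² · (4.8² + 4.9² = 47.05) / 1.1²
  = 4.5114 · 47.05 / 1.21
  = 175.42
Round up → n = 176 per group.

n = 176 per group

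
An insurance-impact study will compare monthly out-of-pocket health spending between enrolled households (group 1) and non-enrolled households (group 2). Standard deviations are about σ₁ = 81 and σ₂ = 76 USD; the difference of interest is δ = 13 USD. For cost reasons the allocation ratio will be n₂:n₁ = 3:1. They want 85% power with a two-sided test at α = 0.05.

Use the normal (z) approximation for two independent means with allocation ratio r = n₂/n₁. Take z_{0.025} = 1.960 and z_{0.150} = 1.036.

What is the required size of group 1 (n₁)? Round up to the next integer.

n₁ = 451

n₁ = (z_{α/2} + z_β)² · (σ₁² + σ₂²/r) / δ²
   = (1.960 + 1.036)² · (81² + 76²/3) / 13²
   = 8.9760 · (6561 + 1925.3) / 169
   = 8.9760 · 8486.3 / 169
   = 450.73
Round up → n₁ = 451; n₂ = r·n₁ = 3 × 451 = 1353.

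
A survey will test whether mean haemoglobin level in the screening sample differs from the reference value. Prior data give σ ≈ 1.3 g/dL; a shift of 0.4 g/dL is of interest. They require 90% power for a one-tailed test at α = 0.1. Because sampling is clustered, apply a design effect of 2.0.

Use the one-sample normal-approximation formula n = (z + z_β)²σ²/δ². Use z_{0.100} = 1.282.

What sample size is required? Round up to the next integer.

n = 139

n = (z_α + z_β)² · σ² / δ²
  = (1.282 + 1.282)² · 1.3² / 0.4²
  = 6.5741 · 1.69 / 0.16
  = 69.44
Design effect: 2.0 × 69.44 = 138.88.
Round up → n = 139.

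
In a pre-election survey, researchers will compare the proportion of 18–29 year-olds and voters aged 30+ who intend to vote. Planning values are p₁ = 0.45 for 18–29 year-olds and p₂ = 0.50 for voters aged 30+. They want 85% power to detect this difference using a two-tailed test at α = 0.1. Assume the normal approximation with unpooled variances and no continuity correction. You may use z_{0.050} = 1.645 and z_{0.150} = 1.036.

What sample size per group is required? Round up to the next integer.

n = (z_{α/2} + z_β)² · [p₁(1−p₁) + p₂(1−p₂)] / (p₁ − p₂)²
  = (1.645 + 1.036)² · (0.45·0.55 + 0.50·0.50) / (-0.05)²
  = (2.681)² · (0.2475 + 0.2500) / 0.0025
  = 7.1878 · 0.4975 / 0.0025
  = 1430.36
Round up → n = 1431 per group.

n = 1431 per group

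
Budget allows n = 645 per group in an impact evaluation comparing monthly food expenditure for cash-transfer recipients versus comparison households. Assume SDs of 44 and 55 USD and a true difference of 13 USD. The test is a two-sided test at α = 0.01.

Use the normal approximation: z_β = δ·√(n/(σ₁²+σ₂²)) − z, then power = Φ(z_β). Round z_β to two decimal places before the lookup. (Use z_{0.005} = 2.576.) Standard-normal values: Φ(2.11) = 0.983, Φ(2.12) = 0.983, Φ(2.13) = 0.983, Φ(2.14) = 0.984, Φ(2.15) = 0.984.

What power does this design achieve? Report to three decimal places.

z_β = δ·√(n/(σ₁²+σ₂²)) − z_{α/2}
    = 13 · √(645/4961) − 2.576
    = 13 · 0.36057 − 2.576
    = 4.6875 − 2.576 = 2.1115 → 2.11
Power = Φ(2.11) = 0.983.

Power ≈ 0.983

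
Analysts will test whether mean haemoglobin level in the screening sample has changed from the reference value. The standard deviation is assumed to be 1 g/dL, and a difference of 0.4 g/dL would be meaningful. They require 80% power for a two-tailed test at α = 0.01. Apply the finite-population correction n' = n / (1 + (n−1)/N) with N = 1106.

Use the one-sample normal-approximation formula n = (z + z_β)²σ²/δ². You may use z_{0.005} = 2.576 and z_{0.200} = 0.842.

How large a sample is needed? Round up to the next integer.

n = 69

n = (z_{α/2} + z_β)² · σ² / δ²
  = (2.576 + 0.842)² · 1² / 0.4²
  = 11.6827 · 1 / 0.16
  = 73.02
Finite-population correction (N = 1106): 73.02 / (1 + (73.02 − 1)/1106) = 68.55.
Round up → n = 69.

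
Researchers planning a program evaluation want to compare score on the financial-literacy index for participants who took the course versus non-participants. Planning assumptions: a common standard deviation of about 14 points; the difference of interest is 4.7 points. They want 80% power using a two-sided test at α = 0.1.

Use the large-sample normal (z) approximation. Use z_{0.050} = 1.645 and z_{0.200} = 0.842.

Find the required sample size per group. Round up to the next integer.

n = (z_{α/2} + z_β)² · (σ₁² + σ₂²) / δ²
  = (1.645 + 0.842)² · (2·14² = 392) / 4.7²
  = 6.1852 · 392 / 22.09
  = 109.76
Round up → n = 110 per group.

n = 110 per group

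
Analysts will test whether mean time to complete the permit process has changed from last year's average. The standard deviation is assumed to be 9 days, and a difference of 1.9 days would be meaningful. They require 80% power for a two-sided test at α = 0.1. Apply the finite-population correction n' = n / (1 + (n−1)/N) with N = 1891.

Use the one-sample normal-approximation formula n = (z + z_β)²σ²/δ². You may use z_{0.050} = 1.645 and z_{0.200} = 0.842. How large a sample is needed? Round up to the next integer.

n = (z_{α/2} + z_β)² · σ² / δ²
  = (1.645 + 0.842)² · 9² / 1.9²
  = 6.1852 · 81 / 3.61
  = 138.78
Finite-population correction (N = 1891): 138.78 / (1 + (138.78 − 1)/1891) = 129.36.
Round up → n = 130.

n = 130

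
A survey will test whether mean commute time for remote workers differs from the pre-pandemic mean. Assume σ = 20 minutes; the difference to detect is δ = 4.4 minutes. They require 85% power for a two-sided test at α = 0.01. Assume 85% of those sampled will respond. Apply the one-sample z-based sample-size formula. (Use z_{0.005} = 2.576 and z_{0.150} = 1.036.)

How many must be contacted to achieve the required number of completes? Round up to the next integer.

n = 318

n = (z_{α/2} + z_β)² · σ² / δ²
  = (2.576 + 1.036)² · 20² / 4.4²
  = 13.0465 · 400 / 19.36
  = 269.56
Adjust for 85% response: 269.56 / 0.85 = 317.13.
Round up → n = 318.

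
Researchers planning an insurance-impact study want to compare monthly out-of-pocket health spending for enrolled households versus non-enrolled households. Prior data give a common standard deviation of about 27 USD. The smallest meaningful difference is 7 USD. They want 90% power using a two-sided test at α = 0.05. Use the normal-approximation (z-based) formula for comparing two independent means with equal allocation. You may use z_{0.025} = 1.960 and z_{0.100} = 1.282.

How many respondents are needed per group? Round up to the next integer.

n = 313 per group

n = (z_{α/2} + z_β)² · (σ₁² + σ₂²) / δ²
  = (1.960 + 1.282)² · (2·27² = 1458) / 7²
  = 10.5106 · 1458 / 49
  = 312.74
Round up → n = 313 per group.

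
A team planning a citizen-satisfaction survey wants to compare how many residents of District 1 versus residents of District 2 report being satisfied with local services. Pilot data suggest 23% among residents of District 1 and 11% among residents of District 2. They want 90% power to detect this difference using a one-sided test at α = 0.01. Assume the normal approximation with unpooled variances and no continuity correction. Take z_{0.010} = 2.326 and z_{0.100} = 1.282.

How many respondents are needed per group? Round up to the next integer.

n = (z_α + z_β)² · [p₁(1−p₁) + p₂(1−p₂)] / (p₁ − p₂)²
  = (2.326 + 1.282)² · (0.23·0.77 + 0.11·0.89) / (0.12)²
  = (3.608)² · (0.1771 + 0.0979) / 0.0144
  = 13.0177 · 0.2750 / 0.0144
  = 248.60
Round up → n = 249 per group.

n = 249 per group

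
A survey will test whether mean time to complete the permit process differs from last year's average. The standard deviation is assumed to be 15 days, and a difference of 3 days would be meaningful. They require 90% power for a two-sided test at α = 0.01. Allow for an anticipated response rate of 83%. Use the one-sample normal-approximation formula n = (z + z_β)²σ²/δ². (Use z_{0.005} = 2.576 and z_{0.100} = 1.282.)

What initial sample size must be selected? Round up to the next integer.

n = (z_{α/2} + z_β)² · σ² / δ²
  = (2.576 + 1.282)² · 15² / 3²
  = 14.8842 · 225 / 9
  = 372.10
Adjust for 83% response: 372.10 / 0.83 = 448.32.
Round up → n = 449.

n = 449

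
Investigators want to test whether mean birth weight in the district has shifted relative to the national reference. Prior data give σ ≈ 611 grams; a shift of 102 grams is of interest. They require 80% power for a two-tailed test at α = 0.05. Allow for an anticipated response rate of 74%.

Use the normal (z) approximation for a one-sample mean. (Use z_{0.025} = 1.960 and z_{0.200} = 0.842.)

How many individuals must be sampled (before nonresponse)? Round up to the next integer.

n = 381

n = (z_{α/2} + z_β)² · σ² / δ²
  = (1.960 + 0.842)² · 611² / 102²
  = 7.8512 · 373321 / 10404
  = 281.72
Adjust for 74% response: 281.72 / 0.74 = 380.70.
Round up → n = 381.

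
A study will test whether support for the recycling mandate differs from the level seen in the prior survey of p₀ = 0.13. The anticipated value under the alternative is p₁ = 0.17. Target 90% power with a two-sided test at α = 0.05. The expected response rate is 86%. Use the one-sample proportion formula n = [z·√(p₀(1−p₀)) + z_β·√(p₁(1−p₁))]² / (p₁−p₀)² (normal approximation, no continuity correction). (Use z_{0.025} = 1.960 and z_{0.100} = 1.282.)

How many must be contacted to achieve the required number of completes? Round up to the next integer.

n = 946

n = [z_{α/2}·√(p₀q₀) + z_β·√(p₁q₁)]² / (p₁ − p₀)²
  = [1.960·√(0.13·0.87) + 1.282·√(0.17·0.83)]² / (0.04)²
  = [1.960·0.3363 + 1.282·0.3756]² / 0.0016
  = [1.1407]² / 0.0016
  = 813.27
Adjust for 86% response: 813.27 / 0.86 = 945.66.
Round up → n = 946.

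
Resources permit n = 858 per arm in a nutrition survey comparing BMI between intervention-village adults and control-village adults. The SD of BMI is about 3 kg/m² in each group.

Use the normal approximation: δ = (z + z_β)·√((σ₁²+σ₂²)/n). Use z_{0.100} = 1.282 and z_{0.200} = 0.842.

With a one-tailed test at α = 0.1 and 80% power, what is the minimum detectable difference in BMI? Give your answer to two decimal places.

δ = (z_α + z_β) · √((σ₁²+σ₂²)/n)
  = (1.282 + 0.842) · √(18/858)
  = 2.124 · √0.02098
  = 2.124 · 0.1448
  = 0.3076

Minimum detectable difference ≈ 0.31 kg/m²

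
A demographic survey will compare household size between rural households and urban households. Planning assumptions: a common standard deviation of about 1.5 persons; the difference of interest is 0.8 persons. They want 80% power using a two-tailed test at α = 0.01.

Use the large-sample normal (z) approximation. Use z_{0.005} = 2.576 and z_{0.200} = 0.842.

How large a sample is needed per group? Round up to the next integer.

n = 83 per group

n = (z_{α/2} + z_β)² · (σ₁² + σ₂²) / δ²
  = (2.576 + 0.842)² · (2·1.5² = 4.5) / 0.8²
  = 11.6827 · 4.5 / 0.64
  = 82.14
Round up → n = 83 per group.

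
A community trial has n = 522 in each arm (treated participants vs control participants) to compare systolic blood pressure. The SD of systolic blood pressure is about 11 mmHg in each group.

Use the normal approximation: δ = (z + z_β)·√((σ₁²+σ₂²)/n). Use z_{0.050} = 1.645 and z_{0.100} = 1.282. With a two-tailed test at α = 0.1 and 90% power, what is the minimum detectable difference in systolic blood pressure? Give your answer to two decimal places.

Minimum detectable difference ≈ 1.99 mmHg

δ = (z_{α/2} + z_β) · √((σ₁²+σ₂²)/n)
  = (1.645 + 1.282) · √(242/522)
  = 2.927 · √0.4636
  = 2.927 · 0.6809
  = 1.9929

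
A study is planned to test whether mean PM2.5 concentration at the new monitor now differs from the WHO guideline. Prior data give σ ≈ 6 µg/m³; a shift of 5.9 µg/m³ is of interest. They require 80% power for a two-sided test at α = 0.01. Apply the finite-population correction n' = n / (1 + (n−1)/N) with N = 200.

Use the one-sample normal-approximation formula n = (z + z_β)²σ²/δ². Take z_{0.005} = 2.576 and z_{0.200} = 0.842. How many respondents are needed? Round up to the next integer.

n = (z_{α/2} + z_β)² · σ² / δ²
  = (2.576 + 0.842)² · 6² / 5.9²
  = 11.6827 · 36 / 34.81
  = 12.08
Finite-population correction (N = 200): 12.08 / (1 + (12.08 − 1)/200) = 11.45.
Round up → n = 12.

n = 12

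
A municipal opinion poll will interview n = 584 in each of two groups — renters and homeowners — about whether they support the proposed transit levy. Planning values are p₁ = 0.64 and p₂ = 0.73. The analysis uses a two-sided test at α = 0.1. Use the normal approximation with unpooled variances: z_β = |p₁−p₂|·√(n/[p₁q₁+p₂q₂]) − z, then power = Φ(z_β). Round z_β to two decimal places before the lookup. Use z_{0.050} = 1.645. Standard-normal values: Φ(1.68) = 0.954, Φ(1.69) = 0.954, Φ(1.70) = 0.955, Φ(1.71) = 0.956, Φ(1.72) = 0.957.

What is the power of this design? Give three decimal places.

z_β = |p₁−p₂|·√(n/[p₁q₁+p₂q₂]) − z_{α/2}
    = 0.09 · √(584/0.4275) − 1.645
    = 0.09 · 36.9605 − 1.645
    = 3.3264 − 1.645 = 1.6814 → 1.68
Power = Φ(1.68) = 0.954.

Power ≈ 0.954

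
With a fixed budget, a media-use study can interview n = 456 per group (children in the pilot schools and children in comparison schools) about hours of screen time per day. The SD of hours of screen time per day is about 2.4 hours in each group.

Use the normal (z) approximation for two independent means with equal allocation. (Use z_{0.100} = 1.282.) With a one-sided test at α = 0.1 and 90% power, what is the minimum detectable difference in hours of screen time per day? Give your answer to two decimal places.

Minimum detectable difference ≈ 0.41 hours

δ = (z_α + z_β) · √((σ₁²+σ₂²)/n)
  = (1.282 + 1.282) · √(11.52/456)
  = 2.564 · √0.02526
  = 2.564 · 0.1589
  = 0.4075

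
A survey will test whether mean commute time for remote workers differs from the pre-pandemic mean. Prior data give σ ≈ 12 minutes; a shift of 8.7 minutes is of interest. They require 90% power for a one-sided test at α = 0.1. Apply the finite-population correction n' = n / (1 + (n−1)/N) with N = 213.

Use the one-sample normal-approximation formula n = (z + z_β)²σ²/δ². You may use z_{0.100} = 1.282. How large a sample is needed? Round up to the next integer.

n = (z_α + z_β)² · σ² / δ²
  = (1.282 + 1.282)² · 12² / 8.7²
  = 6.5741 · 144 / 75.69
  = 12.51
Finite-population correction (N = 213): 12.51 / (1 + (12.51 − 1)/213) = 11.87.
Round up → n = 12.

n = 12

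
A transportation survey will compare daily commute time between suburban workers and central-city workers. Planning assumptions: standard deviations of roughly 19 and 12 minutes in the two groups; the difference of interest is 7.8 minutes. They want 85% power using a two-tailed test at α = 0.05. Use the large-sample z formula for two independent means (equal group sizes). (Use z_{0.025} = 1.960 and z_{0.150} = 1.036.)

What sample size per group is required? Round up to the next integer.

n = 75 per group

n = (z_{α/2} + z_β)² · (σ₁² + σ₂²) / δ²
  = (1.960 + 1.036)² · (19² + 12² = 505) / 7.8²
  = 8.9760 · 505 / 60.84
  = 74.51
Round up → n = 75 per group.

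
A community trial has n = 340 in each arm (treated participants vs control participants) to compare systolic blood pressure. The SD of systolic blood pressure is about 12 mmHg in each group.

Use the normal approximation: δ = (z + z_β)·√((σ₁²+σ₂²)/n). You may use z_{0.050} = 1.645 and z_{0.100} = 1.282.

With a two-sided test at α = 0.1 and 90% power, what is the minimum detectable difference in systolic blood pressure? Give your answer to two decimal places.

Minimum detectable difference ≈ 2.69 mmHg

δ = (z_{α/2} + z_β) · √((σ₁²+σ₂²)/n)
  = (1.645 + 1.282) · √(288/340)
  = 2.927 · √0.84706
  = 2.927 · 0.9204
  = 2.6939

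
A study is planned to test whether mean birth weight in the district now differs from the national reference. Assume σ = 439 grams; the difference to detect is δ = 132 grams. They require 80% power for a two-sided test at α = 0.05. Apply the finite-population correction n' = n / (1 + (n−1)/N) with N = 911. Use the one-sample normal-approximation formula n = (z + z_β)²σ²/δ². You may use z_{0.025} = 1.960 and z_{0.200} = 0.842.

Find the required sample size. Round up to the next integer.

n = 80

n = (z_{α/2} + z_β)² · σ² / δ²
  = (1.960 + 0.842)² · 439² / 132²
  = 7.8512 · 192721 / 17424
  = 86.84
Finite-population correction (N = 911): 86.84 / (1 + (86.84 − 1)/911) = 79.36.
Round up → n = 80.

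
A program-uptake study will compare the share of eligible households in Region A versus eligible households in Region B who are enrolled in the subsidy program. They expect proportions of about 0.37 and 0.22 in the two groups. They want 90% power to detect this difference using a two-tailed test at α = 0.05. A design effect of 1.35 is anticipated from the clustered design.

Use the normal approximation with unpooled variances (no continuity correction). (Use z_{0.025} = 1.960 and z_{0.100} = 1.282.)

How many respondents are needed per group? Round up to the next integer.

n = 256 per group

n = (z_{α/2} + z_β)² · [p₁(1−p₁) + p₂(1−p₂)] / (p₁ − p₂)²
  = (1.960 + 1.282)² · (0.37·0.63 + 0.22·0.78) / (0.15)²
  = (3.242)² · (0.2331 + 0.1716) / 0.0225
  = 10.5106 · 0.4047 / 0.0225
  = 189.05
Design effect: 1.35 × 189.05 = 255.22.
Round up → n = 256 per group.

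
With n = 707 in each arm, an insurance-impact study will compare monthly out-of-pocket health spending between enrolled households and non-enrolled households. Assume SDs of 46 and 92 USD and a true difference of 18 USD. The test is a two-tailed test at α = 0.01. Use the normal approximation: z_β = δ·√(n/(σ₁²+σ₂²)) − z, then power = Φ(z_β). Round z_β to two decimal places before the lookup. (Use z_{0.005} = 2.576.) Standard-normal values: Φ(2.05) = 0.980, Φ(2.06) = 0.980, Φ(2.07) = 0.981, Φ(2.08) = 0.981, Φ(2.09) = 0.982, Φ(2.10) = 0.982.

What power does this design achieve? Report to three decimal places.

z_β = δ·√(n/(σ₁²+σ₂²)) − z_{α/2}
    = 18 · √(707/10580) − 2.576
    = 18 · 0.25850 − 2.576
    = 4.6531 − 2.576 = 2.0771 → 2.08
Power = Φ(2.08) = 0.981.

Power ≈ 0.981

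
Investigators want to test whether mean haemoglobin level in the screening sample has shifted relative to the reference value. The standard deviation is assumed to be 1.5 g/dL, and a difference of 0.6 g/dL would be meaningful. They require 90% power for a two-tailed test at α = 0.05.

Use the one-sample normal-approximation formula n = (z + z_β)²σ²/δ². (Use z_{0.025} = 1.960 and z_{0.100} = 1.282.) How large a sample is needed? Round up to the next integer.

n = 66

n = (z_{α/2} + z_β)² · σ² / δ²
  = (1.960 + 1.282)² · 1.5² / 0.6²
  = 10.5106 · 2.25 / 0.36
  = 65.69
Round up → n = 66.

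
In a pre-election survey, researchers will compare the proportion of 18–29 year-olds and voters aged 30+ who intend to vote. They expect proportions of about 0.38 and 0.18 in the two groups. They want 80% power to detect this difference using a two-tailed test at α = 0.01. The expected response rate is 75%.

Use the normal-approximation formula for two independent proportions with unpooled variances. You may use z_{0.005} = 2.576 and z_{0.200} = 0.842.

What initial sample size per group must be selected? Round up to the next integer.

n = (z_{α/2} + z_β)² · [p₁(1−p₁) + p₂(1−p₂)] / (p₁ − p₂)²
  = (2.576 + 0.842)² · (0.38·0.62 + 0.18·0.82) / (0.20)²
  = (3.418)² · (0.2356 + 0.1476) / 0.0400
  = 11.6827 · 0.3832 / 0.0400
  = 111.92
Adjust for 75% response: 111.92 / 0.75 = 149.23.
Round up → n = 150 per group.

n = 150 per group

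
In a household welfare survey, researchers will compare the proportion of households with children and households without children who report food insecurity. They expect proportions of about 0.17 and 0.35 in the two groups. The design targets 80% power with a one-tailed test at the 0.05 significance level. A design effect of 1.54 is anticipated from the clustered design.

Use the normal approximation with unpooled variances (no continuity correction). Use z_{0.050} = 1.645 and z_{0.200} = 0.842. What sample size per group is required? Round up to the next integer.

n = (z_α + z_β)² · [p₁(1−p₁) + p₂(1−p₂)] / (p₁ − p₂)²
  = (1.645 + 0.842)² · (0.17·0.83 + 0.35·0.65) / (-0.18)²
  = (2.487)² · (0.1411 + 0.2275) / 0.0324
  = 6.1852 · 0.3686 / 0.0324
  = 70.37
Design effect: 1.54 × 70.37 = 108.36.
Round up → n = 109 per group.

n = 109 per group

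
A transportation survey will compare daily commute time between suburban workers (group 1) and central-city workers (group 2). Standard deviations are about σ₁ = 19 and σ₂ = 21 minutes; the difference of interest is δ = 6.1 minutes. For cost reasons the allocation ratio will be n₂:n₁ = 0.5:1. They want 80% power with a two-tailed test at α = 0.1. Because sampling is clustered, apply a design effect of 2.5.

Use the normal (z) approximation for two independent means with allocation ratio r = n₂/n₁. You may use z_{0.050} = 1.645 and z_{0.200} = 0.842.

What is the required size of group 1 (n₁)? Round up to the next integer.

n₁ = 517

n₁ = (z_{α/2} + z_β)² · (σ₁² + σ₂²/r) / δ²
   = (1.645 + 0.842)² · (19² + 21²/0.5) / 6.1²
   = 6.1852 · (361 + 882) / 37.21
   = 6.1852 · 1243 / 37.21
   = 206.62
Design effect: 2.5 × 206.62 = 516.54.
Round up → n₁ = 517; n₂ = r·n₁ = 0.5 × 517 = 259.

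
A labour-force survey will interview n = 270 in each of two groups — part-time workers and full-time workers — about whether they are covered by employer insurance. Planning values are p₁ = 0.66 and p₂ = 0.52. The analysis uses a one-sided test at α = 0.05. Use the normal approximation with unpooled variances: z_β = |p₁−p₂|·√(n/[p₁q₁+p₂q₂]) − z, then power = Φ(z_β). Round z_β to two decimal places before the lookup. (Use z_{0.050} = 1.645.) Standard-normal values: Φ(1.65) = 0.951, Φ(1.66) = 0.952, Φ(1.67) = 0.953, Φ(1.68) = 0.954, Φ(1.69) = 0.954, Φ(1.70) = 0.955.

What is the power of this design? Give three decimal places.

z_β = |p₁−p₂|·√(n/[p₁q₁+p₂q₂]) − z_α
    = 0.14 · √(270/0.4740) − 1.645
    = 0.14 · 23.8667 − 1.645
    = 3.3413 − 1.645 = 1.6963 → 1.70
Power = Φ(1.70) = 0.955.

Power ≈ 0.955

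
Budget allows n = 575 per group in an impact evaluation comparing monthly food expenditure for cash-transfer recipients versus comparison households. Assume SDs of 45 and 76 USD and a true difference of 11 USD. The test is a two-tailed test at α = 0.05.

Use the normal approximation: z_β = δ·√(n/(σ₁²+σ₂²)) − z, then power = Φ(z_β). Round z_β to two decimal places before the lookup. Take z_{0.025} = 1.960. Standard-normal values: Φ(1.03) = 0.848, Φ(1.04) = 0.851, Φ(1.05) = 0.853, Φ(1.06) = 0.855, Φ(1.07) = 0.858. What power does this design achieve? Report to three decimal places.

Power ≈ 0.848

z_β = δ·√(n/(σ₁²+σ₂²)) − z_{α/2}
    = 11 · √(575/7801) − 1.960
    = 11 · 0.27149 − 1.960
    = 2.9864 − 1.960 = 1.0264 → 1.03
Power = Φ(1.03) = 0.848.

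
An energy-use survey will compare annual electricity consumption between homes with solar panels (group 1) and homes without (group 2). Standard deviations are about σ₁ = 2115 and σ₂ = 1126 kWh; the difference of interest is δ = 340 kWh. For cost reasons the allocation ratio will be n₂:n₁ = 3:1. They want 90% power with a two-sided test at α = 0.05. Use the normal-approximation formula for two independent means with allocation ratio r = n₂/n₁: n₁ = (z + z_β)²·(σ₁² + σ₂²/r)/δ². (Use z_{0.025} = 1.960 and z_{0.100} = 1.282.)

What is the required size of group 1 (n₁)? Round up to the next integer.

n₁ = 446

n₁ = (z_{α/2} + z_β)² · (σ₁² + σ₂²/r) / δ²
   = (1.960 + 1.282)² · (2115² + 1126²/3) / 340²
   = 10.5106 · (4473225 + 422625.3) / 115600
   = 10.5106 · 4895850.3 / 115600
   = 445.14
Round up → n₁ = 446; n₂ = r·n₁ = 3 × 446 = 1338.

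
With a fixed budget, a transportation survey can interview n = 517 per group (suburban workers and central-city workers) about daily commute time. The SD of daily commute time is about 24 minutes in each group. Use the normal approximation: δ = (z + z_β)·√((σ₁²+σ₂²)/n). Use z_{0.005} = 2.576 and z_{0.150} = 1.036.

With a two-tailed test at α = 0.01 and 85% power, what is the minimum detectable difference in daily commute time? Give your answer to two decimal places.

δ = (z_{α/2} + z_β) · √((σ₁²+σ₂²)/n)
  = (2.576 + 1.036) · √(1152/517)
  = 3.612 · √2.2282
  = 3.612 · 1.4927
  = 5.3917

Minimum detectable difference ≈ 5.39 minutes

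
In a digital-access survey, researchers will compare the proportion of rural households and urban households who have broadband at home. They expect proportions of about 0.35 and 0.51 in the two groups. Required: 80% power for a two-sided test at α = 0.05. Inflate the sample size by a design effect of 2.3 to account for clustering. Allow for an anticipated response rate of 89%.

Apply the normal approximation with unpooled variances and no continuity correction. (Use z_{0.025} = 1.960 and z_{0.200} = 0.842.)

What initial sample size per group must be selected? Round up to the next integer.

n = (z_{α/2} + z_β)² · [p₁(1−p₁) + p₂(1−p₂)] / (p₁ − p₂)²
  = (1.960 + 0.842)² · (0.35·0.65 + 0.51·0.49) / (-0.16)²
  = (2.802)² · (0.2275 + 0.2499) / 0.0256
  = 7.8512 · 0.4774 / 0.0256
  = 146.41
Design effect: 2.3 × 146.41 = 336.75.
Adjust for 89% response: 336.75 / 0.89 = 378.37.
Round up → n = 379 per group.

n = 379 per group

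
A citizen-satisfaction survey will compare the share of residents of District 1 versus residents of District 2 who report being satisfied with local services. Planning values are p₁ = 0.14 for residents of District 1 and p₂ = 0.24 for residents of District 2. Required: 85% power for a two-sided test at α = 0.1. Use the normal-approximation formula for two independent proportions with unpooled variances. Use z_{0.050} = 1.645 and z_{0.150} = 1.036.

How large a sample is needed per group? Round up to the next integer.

n = 218 per group

n = (z_{α/2} + z_β)² · [p₁(1−p₁) + p₂(1−p₂)] / (p₁ − p₂)²
  = (1.645 + 1.036)² · (0.14·0.86 + 0.24·0.76) / (-0.10)²
  = (2.681)² · (0.1204 + 0.1824) / 0.0100
  = 7.1878 · 0.3028 / 0.0100
  = 217.65
Round up → n = 218 per group.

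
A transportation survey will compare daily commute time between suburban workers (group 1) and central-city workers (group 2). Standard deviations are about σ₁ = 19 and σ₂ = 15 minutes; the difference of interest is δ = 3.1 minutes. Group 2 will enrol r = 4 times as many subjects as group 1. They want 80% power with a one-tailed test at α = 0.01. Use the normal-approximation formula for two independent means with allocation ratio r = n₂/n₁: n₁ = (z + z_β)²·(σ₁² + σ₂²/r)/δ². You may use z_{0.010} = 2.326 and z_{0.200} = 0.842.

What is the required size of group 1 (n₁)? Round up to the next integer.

n₁ = (z_α + z_β)² · (σ₁² + σ₂²/r) / δ²
   = (2.326 + 0.842)² · (19² + 15²/4) / 3.1²
   = 10.0362 · (361 + 56.25) / 9.61
   = 10.0362 · 417.25 / 9.61
   = 435.76
Round up → n₁ = 436; n₂ = r·n₁ = 4 × 436 = 1744.

n₁ = 436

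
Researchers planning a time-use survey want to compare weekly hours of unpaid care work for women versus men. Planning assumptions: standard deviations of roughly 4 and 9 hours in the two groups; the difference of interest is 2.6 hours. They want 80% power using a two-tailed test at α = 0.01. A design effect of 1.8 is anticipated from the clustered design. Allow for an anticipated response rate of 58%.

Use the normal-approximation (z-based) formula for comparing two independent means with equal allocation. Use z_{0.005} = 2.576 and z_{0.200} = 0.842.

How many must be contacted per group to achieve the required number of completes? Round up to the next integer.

n = 521 per group

n = (z_{α/2} + z_β)² · (σ₁² + σ₂²) / δ²
  = (2.576 + 0.842)² · (4² + 9² = 97) / 2.6²
  = 11.6827 · 97 / 6.76
  = 167.64
Design effect: 1.8 × 167.64 = 301.75.
Adjust for 58% response: 301.75 / 0.58 = 520.25.
Round up → n = 521 per group.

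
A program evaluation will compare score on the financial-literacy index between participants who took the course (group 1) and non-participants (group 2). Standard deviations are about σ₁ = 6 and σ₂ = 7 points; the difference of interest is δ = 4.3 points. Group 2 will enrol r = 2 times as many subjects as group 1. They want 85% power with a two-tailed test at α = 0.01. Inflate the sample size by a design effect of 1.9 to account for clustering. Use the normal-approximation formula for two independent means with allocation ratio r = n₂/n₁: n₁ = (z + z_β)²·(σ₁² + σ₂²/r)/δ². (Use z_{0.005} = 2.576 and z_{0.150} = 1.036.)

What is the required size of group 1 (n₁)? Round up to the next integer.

n₁ = (z_{α/2} + z_β)² · (σ₁² + σ₂²/r) / δ²
   = (2.576 + 1.036)² · (6² + 7²/2) / 4.3²
   = 13.0465 · (36 + 24.5) / 18.49
   = 13.0465 · 60.5 / 18.49
   = 42.69
Design effect: 1.9 × 42.69 = 81.11.
Round up → n₁ = 82; n₂ = r·n₁ = 2 × 82 = 164.

n₁ = 82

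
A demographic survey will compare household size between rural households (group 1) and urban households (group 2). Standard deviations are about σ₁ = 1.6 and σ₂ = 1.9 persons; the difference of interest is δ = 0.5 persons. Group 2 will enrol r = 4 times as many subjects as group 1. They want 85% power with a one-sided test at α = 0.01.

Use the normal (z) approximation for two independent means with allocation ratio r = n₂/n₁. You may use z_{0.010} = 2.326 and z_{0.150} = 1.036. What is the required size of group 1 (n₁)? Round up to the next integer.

n₁ = 157

n₁ = (z_α + z_β)² · (σ₁² + σ₂²/r) / δ²
   = (2.326 + 1.036)² · (1.6² + 1.9²/4) / 0.5²
   = 11.3030 · (2.56 + 0.9025) / 0.25
   = 11.3030 · 3.4625 / 0.25
   = 156.55
Round up → n₁ = 157; n₂ = r·n₁ = 4 × 157 = 628.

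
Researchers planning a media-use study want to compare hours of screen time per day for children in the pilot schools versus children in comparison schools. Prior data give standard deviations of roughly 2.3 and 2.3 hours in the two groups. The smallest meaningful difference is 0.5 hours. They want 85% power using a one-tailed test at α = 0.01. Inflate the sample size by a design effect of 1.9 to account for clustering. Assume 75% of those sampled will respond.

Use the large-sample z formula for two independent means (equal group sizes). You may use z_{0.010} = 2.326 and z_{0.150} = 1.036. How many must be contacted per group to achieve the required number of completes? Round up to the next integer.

n = 1212 per group

n = (z_α + z_β)² · (σ₁² + σ₂²) / δ²
  = (2.326 + 1.036)² · (2.3² + 2.3² = 10.58) / 0.5²
  = 11.3030 · 10.58 / 0.25
  = 478.34
Design effect: 1.9 × 478.34 = 908.86.
Adjust for 75% response: 908.86 / 0.75 = 1211.81.
Round up → n = 1212 per group.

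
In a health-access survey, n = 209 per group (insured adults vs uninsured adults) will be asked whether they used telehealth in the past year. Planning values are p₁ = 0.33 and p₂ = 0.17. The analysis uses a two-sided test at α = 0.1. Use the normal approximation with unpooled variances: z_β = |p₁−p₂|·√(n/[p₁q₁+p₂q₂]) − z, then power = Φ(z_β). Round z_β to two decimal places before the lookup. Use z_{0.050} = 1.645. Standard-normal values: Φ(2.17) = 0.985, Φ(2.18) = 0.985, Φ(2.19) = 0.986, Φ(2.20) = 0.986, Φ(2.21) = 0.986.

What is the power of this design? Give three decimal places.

z_β = |p₁−p₂|·√(n/[p₁q₁+p₂q₂]) − z_{α/2}
    = 0.16 · √(209/0.3622) − 1.645
    = 0.16 · 24.0214 − 1.645
    = 3.8434 − 1.645 = 2.1984 → 2.20
Power = Φ(2.20) = 0.986.

Power ≈ 0.986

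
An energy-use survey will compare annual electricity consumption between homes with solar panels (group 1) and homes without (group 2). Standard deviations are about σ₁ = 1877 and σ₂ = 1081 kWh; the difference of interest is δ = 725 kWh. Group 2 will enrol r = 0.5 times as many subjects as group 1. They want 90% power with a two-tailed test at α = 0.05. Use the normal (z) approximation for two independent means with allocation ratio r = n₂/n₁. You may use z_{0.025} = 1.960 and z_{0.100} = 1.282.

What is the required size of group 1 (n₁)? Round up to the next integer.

n₁ = (z_{α/2} + z_β)² · (σ₁² + σ₂²/r) / δ²
   = (1.960 + 1.282)² · (1877² + 1081²/0.5) / 725²
   = 10.5106 · (3523129 + 2337122) / 525625
   = 10.5106 · 5860251 / 525625
   = 117.18
Round up → n₁ = 118; n₂ = r·n₁ = 0.5 × 118 = 59.

n₁ = 118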